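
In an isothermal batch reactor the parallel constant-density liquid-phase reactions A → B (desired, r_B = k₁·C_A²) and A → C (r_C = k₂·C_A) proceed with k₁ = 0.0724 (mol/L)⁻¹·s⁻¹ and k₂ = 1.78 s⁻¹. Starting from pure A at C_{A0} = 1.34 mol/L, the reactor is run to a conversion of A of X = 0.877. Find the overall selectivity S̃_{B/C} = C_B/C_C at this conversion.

0.0304

C_A = C_{A0}(1−X) = 0.1648 mol/L.
Along a PFR/batch, dC_C/dC_A = −r_C/(r_B+r_C) = −k₂/(k₂+k₁·C_A).
Integrating from C_{A0} to C_A: C_C = (1.78/0.0724)·ln[(1.78+0.0724·1.34)/(1.78+0.0724·0.165)] = 24.59·ln(1.877/1.792) = 1.140 mol/L.
Then C_B = (C_{A0}−C_A) − C_C = 1.175 − 1.140 = 0.03469 mol/L.
S̃_{B/C} = C_B/C_C = 0.03469/1.140 = 0.0304.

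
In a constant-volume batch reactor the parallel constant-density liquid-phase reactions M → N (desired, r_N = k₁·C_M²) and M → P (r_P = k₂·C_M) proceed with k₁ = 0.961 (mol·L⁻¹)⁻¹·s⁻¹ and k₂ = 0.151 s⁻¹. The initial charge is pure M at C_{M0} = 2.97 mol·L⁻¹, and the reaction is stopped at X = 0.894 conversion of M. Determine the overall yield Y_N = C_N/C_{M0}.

0.794

C_M = C_{M0}(1−X) = 0.3148 mol·L⁻¹.
Along a PFR/batch, dC_P/dC_M = −r_P/(r_N+r_P) = −k₂/(k₂+k₁·C_M).
Integrating from C_{M0} to C_M: C_P = (0.151/0.961)·ln[(0.151+0.961·2.97)/(0.151+0.961·0.315)] = 0.1571·ln(3.005/0.4535) = 0.2971 mol·L⁻¹.
Then C_N = (C_{M0}−C_M) − C_P = 2.655 − 0.2971 = 2.358 mol·L⁻¹.
Y_N = C_N/C_{M0} = 2.358/2.97 = 0.794.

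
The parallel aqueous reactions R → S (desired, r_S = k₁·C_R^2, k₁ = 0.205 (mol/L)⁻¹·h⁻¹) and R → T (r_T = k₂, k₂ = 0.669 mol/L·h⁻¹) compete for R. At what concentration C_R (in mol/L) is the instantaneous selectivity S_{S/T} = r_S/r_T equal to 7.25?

4.86 mol/L

S_{S/T} = (k₁/k₂)·C_R^2 ⇒ C_R = (S·k₂/k₁)^(0.5).
= (7.25×0.669/0.205)^(0.5) = (23.66)^(0.5) = 4.86 mol/L.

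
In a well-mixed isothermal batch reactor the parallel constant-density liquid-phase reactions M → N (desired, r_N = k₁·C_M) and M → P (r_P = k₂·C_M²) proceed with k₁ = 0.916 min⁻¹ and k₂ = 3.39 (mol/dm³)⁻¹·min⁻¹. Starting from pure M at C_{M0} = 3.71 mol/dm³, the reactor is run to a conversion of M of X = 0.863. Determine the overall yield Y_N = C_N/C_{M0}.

0.119

C_M = C_{M0}(1−X) = 0.5083 mol/dm³.
Along a PFR/batch, dC_N/dC_M = −r_N/(r_N+r_P) = −k₁/(k₁+k₂·C_M).
Integrating from C_{M0} to C_M: C_N = (0.916/3.39)·ln[(0.916+3.39·3.71)/(0.916+3.39·0.508)] = 0.2702·ln(13.49/2.639) = 0.4409 mol/dm³.
Y_N = C_N/C_{M0} = 0.4409/3.71 = 0.119.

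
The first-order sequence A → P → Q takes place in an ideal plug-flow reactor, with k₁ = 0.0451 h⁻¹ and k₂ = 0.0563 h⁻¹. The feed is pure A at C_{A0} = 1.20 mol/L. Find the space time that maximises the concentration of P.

For first-order series the maximum of C_P occurs at τ_opt = ln(k₂/k₁)/(k₂−k₁).
= ln(0.0563/0.0451)/(0.0563−0.0451) = ln(1.248)/0.01120 = 0.2218/0.01120 = 19.8 h.

19.8 h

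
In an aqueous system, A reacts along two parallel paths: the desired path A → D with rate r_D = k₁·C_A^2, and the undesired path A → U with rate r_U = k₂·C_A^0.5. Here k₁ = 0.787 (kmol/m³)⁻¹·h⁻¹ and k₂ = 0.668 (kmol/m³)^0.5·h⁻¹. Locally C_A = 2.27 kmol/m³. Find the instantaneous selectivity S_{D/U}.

S_{D/U} = r_D/r_U = (k₁·C_A^2)/(k₂·C_A^0.5) = (k₁/k₂)·C_A^1.5.
= (0.787×2.270^2) / (0.668×2.270^0.5) = 4.055/1.006 = 4.03.
Since the desired path is higher order in A, keeping C_A high (PFR or concentrated feed) favours D.

4.03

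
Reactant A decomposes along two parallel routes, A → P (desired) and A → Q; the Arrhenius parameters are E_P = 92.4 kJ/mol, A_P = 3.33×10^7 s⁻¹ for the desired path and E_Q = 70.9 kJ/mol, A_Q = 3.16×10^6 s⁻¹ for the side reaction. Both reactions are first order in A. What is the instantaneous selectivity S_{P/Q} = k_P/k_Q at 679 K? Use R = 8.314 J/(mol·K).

0.234

With equal orders, S_{P/Q} = k_P/k_Q = (A_P/A_Q)·exp[(E_Q−E_P)/(RT)].
(E_Q−E_P)/(RT) = (70.9−92.4)×10³/(8.314×679) = -21500/5645 = -3.809.
k_P/k_Q = (3.33×10^7/3.16×10^6)·exp(-3.809) = 10.54 × 0.02218 = 0.234.
Since E_P > E_Q, raising the temperature improves selectivity toward P.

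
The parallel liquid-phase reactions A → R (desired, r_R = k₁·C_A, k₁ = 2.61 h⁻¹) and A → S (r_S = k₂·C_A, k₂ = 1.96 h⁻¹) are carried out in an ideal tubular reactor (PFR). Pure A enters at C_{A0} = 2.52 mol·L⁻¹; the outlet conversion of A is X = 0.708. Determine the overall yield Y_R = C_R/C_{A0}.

0.404

C_A = C_{A0}(1−X) = 0.7358 mol·L⁻¹.
Both paths are first order in A, so the instantaneous fraction to R is constant: dC_R/d(−C_A) = k₁/(k₁+k₂) = 0.5711.
C_R = 0.5711·(C_{A0}−C_A) = 0.5711×1.784 = 1.02 mol·L⁻¹.
Y_R = C_R/C_{A0} = 1.019/2.52 = 0.404.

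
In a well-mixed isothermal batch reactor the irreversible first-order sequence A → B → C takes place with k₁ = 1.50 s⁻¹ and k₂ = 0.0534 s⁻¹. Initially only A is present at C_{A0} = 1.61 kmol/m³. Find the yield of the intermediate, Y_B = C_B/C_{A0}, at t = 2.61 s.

0.881

The intermediate concentration in a first-order A→B→C sequence is C_B = k₁C_{A0}(e^(−k₁t) − e^(−k₂t))/(k₂−k₁).
e^(−k₁t) = e^(−1.50×2.61) = e^(−3.915) = 0.01994; e^(−k₂t) = e^(−0.1394) = 0.8699.
C_B = 1.50×1.61/(0.0534−1.50) × (0.01994−0.8699) = (-1.669)×(-0.8500) = 1.419 kmol/m³.
Y_B = C_B/C_{A0} = 1.419/1.61 = 0.881.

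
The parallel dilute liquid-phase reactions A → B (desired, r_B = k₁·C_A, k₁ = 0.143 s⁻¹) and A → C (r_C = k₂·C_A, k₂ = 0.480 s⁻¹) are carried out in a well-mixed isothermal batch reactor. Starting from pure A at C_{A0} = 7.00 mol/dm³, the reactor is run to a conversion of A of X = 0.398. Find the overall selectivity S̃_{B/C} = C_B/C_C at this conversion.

0.298

C_A = C_{A0}(1−X) = 4.214 mol/dm³.
Both paths are first order in A, so the instantaneous fraction to B is constant: dC_B/d(−C_A) = k₁/(k₁+k₂) = 0.2295.
C_B = 0.2295·(C_{A0}−C_A) = 0.2295×2.786 = 0.639 mol/dm³.
C_C = (C_{A0}−C_A)−C_B = 2.147 mol/dm³; S̃_{B/C} = 0.6395/2.147 = 0.298.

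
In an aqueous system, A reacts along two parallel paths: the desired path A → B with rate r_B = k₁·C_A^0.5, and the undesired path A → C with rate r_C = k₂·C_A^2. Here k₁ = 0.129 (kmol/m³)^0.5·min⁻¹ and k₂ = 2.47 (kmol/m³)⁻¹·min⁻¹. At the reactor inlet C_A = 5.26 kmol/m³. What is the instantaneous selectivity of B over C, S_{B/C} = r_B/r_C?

0.00433

S_{B/C} = r_B/r_C = (k₁·C_A^0.5)/(k₂·C_A^2) = (k₁/k₂)·C_A^-1.5.
= (0.129×5.260^0.5) / (2.47×5.260^2) = 0.2959/68.34 = 0.00433.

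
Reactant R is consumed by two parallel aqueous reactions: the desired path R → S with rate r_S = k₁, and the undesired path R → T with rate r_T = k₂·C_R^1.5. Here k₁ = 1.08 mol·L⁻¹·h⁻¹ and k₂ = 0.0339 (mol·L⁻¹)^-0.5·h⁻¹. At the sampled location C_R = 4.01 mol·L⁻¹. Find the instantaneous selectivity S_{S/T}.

S_{S/T} = r_S/r_T = (k₁)/(k₂·C_R^1.5) = (k₁/k₂)·C_R^-1.5.
= (1.08) / (0.0339×4.010^1.5) = 1.080/0.2722 = 3.97.
The undesired path is higher order in R, so low C_R (CSTR or dilute feed) favours S.

3.97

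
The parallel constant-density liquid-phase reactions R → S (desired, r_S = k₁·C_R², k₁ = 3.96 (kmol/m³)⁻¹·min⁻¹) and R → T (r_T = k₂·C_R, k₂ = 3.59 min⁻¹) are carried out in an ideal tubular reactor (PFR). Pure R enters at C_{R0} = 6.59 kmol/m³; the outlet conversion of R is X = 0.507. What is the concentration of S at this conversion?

2.81 kmol/m³

C_R = C_{R0}(1−X) = 3.249 kmol/m³.
Along a PFR/batch, dC_T/dC_R = −r_T/(r_S+r_T) = −k₂/(k₂+k₁·C_R).
Integrating from C_{R0} to C_R: C_T = (3.59/3.96)·ln[(3.59+3.96·6.59)/(3.59+3.96·3.25)] = 0.9066·ln(29.69/16.46) = 0.5349 kmol/m³.
Then C_S = (C_{R0}−C_R) − C_T = 3.341 − 0.5349 = 2.806 kmol/m³.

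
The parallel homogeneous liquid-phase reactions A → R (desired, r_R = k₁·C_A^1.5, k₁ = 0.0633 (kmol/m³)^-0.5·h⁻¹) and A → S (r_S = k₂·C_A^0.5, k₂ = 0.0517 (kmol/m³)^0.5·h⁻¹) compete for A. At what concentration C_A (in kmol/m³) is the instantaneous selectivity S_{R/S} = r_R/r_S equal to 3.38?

2.76 kmol/m³

S_{R/S} = (k₁/k₂)·C_A ⇒ C_A = S·k₂/k₁.
= 3.38×0.0517/0.0633 = 2.76 kmol/m³.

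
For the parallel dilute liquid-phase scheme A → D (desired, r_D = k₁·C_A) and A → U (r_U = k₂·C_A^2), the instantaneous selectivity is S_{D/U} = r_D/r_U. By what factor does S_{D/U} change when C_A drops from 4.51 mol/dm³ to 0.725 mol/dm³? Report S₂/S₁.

6.22

S_{D/U} = (k₁/k₂)·C_A⁻¹, so S₂/S₁ = (C_{A,2}/C_{A,1})⁻¹.
= 4.51/0.725 = 6.22.
Selectivity toward D rises as C_A falls — low-concentration operation is favoured.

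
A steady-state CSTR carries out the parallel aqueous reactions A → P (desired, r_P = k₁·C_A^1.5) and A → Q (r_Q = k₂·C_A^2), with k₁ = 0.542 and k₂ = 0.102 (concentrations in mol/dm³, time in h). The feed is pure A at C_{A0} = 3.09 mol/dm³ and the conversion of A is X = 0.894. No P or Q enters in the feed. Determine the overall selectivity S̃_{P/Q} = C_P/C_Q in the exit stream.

9.28

Exit C_A = C_{A0}(1−X) = 3.09×0.106 = 0.3275 mol/dm³.
Rates in a CSTR are evaluated at the outlet concentration: r_P = 0.542×0.3275^1.5 = 0.1016, r_Q = 0.102×0.3275^2 = 0.01094.
Overall selectivity = C_P/C_Q = r_Pτ/(r_Qτ) = r_P/r_Q = 9.28.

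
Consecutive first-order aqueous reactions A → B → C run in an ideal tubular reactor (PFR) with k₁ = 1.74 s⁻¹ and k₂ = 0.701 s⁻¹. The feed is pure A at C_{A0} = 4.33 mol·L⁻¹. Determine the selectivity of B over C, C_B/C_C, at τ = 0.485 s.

4.81

Solving the coupled first-order balances gives C_B(τ) = [k₁/(k₂−k₁)]·C_{A0}·(e^(−k₁τ) − e^(−k₂τ)).
e^(−k₁τ) = e^(−1.74×0.485) = e^(−0.8439) = 0.4300; e^(−k₂τ) = e^(−0.3400) = 0.7118.
C_B = 1.74×4.33/(0.701−1.74) × (0.4300−0.7118) = (-7.251)×(-0.2818) = 2.043 mol·L⁻¹.
C_A = C_{A0}e^(−k₁τ) = 1.862 mol·L⁻¹, so C_C = C_{A0}−C_A−C_B = 0.4249 mol·L⁻¹; C_B/C_C = 4.81.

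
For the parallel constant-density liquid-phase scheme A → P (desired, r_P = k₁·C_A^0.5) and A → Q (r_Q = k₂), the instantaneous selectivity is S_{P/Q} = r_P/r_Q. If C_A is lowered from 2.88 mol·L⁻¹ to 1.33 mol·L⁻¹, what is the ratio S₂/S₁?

S_{P/Q} = (k₁/k₂)·C_A^0.5, so S₂/S₁ = (C_{A,2}/C_{A,1})^0.5.
= (1.33/2.88)^0.5 = (0.4618)^0.5 = 0.680.

0.680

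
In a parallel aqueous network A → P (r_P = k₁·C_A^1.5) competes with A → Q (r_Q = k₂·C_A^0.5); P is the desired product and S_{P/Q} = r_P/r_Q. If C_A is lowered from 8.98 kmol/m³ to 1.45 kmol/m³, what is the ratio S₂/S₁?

S_{P/Q} = (k₁/k₂)·C_A, so S₂/S₁ = (C_{A,2}/C_{A,1}).
= 1.45/8.98 = 0.161.
Selectivity toward P falls as C_A falls — high-concentration operation is favoured.

0.161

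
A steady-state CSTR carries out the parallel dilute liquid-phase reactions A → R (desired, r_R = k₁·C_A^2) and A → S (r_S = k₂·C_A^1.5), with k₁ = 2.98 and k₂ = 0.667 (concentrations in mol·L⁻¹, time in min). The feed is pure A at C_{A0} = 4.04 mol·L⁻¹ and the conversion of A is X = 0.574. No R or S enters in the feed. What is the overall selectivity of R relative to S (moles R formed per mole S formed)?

5.86

Exit C_A = C_{A0}(1−X) = 4.04×0.426 = 1.721 mol·L⁻¹.
A CSTR operates uniformly at the exit composition, giving r_R = 8.827 and r_S = 1.506 (each k·C_A^n at C_A = 1.721).
Overall selectivity = C_R/C_S = r_Rτ/(r_Sτ) = r_R/r_S = 5.86.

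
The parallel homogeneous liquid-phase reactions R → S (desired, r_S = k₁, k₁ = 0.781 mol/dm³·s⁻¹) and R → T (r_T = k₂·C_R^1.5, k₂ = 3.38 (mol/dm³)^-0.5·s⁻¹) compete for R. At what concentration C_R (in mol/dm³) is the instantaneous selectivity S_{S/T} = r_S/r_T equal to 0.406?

S_{S/T} = (k₁/k₂)·C_R^-1.5 ⇒ C_R = (S·k₂/k₁)^(1/(-1.5)).
= (0.406×3.38/0.781)^(-0.6667) = (1.757)^(-0.6667) = 0.687 mol/dm³.

0.687 mol/dm³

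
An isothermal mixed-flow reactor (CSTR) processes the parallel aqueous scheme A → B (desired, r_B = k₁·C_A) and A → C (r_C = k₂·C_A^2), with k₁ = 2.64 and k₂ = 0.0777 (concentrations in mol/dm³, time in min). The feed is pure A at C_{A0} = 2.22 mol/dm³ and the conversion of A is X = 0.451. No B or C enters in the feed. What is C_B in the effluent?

0.967 mol/dm³

Exit C_A = C_{A0}(1−X) = 2.22×0.549 = 1.219 mol/dm³.
A CSTR operates uniformly at the exit composition, giving r_B = 3.218 and r_C = 0.1154 (each k·C_A^n at C_A = 1.219).
Fraction of consumed A going to B: r_B/(r_B+r_C) = 0.9654.
C_B = 0.9654·C_{A0}·X = 0.9654×2.22×0.451 = 0.967 mol/dm³.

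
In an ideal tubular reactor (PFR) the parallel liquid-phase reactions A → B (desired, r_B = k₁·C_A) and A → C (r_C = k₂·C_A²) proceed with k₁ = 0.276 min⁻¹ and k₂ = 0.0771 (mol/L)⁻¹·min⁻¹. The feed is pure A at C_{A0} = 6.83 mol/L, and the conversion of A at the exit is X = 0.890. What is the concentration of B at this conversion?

C_A = C_{A0}(1−X) = 0.7513 mol/L.
Along a PFR/batch, dC_B/dC_A = −r_B/(r_B+r_C) = −k₁/(k₁+k₂·C_A).
Integrating from C_{A0} to C_A: C_B = (0.276/0.0771)·ln[(0.276+0.0771·6.83)/(0.276+0.0771·0.751)] = 3.580·ln(0.8026/0.3339) = 3.139 mol/L.

3.14 mol/L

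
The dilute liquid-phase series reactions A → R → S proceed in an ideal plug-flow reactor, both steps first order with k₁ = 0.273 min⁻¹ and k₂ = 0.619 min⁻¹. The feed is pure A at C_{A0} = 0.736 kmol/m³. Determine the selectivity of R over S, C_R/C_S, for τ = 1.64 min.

1.53

Solving the coupled first-order balances gives C_R(τ) = [k₁/(k₂−k₁)]·C_{A0}·(e^(−k₁τ) − e^(−k₂τ)).
e^(−k₁τ) = e^(−0.273×1.64) = e^(−0.4477) = 0.6391; e^(−k₂τ) = e^(−1.015) = 0.3623.
C_R = 0.273×0.736/(0.619−0.273) × (0.6391−0.3623) = 0.5807×0.2767 = 0.1607 kmol/m³.
C_A = C_{A0}e^(−k₁τ) = 0.4704 kmol/m³, so C_S = C_{A0}−C_A−C_R = 0.1049 kmol/m³; C_R/C_S = 1.53.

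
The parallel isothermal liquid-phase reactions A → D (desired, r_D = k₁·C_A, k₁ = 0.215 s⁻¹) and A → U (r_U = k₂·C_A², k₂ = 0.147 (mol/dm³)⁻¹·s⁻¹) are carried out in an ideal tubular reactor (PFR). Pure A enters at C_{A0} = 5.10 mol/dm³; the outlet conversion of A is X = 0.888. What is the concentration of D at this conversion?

1.71 mol/dm³

C_A = C_{A0}(1−X) = 0.5712 mol/dm³.
Along a PFR/batch, dC_D/dC_A = −r_D/(r_D+r_U) = −k₁/(k₁+k₂·C_A).
Integrating from C_{A0} to C_A: C_D = (0.215/0.147)·ln[(0.215+0.147·5.10)/(0.215+0.147·0.571)] = 1.463·ln(0.9647/0.2990) = 1.713 mol/dm³.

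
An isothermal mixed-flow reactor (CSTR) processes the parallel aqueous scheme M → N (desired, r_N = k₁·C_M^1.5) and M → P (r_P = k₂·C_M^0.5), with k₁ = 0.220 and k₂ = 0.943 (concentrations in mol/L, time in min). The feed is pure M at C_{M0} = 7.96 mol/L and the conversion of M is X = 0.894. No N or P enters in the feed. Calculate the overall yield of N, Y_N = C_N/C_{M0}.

Exit C_M = C_{M0}(1−X) = 7.96×0.106 = 0.8438 mol/L.
Rates in a CSTR are evaluated at the outlet concentration: r_N = 0.220×0.8438^1.5 = 0.1705, r_P = 0.943×0.8438^0.5 = 0.8662.
Fraction of consumed M going to N: r_N/(r_N+r_P) = 0.1645.
C_N = 0.1645·C_{M0}·X = 0.1645×7.96×0.894 = 1.17 mol/L; Y_N = C_N/C_{M0} = 0.147.

0.147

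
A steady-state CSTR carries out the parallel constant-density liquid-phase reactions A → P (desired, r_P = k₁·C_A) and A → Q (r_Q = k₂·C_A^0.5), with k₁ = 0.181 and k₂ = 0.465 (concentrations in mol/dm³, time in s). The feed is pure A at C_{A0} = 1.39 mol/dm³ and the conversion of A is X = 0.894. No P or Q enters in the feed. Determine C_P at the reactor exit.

0.162 mol/dm³

Exit C_A = C_{A0}(1−X) = 1.39×0.106 = 0.1473 mol/dm³.
A CSTR operates uniformly at the exit composition, giving r_P = 0.02667 and r_Q = 0.1785 (each k·C_A^n at C_A = 0.1473).
Fraction of consumed A going to P: r_P/(r_P+r_Q) = 0.1300.
C_P = 0.1300·C_{A0}·X = 0.1300×1.39×0.894 = 0.162 mol/dm³.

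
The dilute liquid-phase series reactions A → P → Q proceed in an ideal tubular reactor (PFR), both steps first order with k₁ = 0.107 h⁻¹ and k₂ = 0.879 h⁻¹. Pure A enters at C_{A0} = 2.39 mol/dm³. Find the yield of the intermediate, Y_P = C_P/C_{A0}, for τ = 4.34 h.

0.0841

For first-order series with pure A initially, C_P(τ) = k₁C_{A0}/(k₂−k₁)·(e^(−k₁τ) − e^(−k₂τ)).
e^(−k₁τ) = e^(−0.107×4.34) = e^(−0.4644) = 0.6285; e^(−k₂τ) = e^(−3.815) = 0.02204.
C_P = 0.107×2.39/(0.879−0.107) × (0.6285−0.02204) = 0.3313×0.6065 = 0.2009 mol/dm³.
Y_P = C_P/C_{A0} = 0.2009/2.39 = 0.0841.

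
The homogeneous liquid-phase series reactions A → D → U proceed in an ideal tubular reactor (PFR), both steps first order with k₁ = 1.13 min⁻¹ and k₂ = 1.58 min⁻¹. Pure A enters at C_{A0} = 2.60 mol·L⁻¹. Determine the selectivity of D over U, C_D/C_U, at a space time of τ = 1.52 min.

The intermediate concentration in a first-order A→B→C sequence is C_D = k₁C_{A0}(e^(−k₁τ) − e^(−k₂τ))/(k₂−k₁).
e^(−k₁τ) = e^(−1.13×1.52) = e^(−1.718) = 0.1795; e^(−k₂τ) = e^(−2.402) = 0.09057.
C_D = 1.13×2.60/(1.58−1.13) × (0.1795−0.09057) = 6.529×0.08892 = 0.5806 mol·L⁻¹.
C_A = C_{A0}e^(−k₁τ) = 0.4667 mol·L⁻¹, so C_U = C_{A0}−C_A−C_D = 1.553 mol·L⁻¹; C_D/C_U = 0.374.

0.374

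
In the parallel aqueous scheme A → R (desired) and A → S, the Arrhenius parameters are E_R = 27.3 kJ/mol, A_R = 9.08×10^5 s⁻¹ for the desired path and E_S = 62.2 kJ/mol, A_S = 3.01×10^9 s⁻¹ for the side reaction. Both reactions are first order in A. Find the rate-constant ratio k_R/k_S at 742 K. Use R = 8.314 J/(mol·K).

Since both paths have the same order in A, the concentration cancels and S_{R/S} = k_R/k_S = (A_R/A_S)·exp[(E_S−E_R)/(RT)].
(E_S−E_R)/(RT) = (62.2−27.3)×10³/(8.314×742) = 34900/6169 = 5.657.
k_R/k_S = (9.08×10^5/3.01×10^9)·exp(5.657) = 3.017×10^-4 × 286.4 = 0.0864.

0.0864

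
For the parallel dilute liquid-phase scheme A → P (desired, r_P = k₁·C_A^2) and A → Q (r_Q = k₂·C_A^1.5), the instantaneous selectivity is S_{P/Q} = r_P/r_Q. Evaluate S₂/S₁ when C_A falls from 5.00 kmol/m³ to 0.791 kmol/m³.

S_{P/Q} = (k₁/k₂)·C_A^0.5, so S₂/S₁ = (C_{A,2}/C_{A,1})^0.5.
= (0.791/5.00)^0.5 = (0.1582)^0.5 = 0.398.

0.398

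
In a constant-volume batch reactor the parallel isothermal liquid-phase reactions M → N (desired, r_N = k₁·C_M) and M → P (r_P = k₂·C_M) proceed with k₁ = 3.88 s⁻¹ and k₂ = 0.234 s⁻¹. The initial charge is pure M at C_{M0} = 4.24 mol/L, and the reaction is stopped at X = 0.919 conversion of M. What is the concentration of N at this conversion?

C_M = C_{M0}(1−X) = 0.3434 mol/L.
Both paths are first order in M, so the instantaneous fraction to N is constant: dC_N/d(−C_M) = k₁/(k₁+k₂) = 0.9431.
C_N = 0.9431·(C_{M0}−C_M) = 0.9431×3.897 = 3.67 mol/L.

3.67 mol/L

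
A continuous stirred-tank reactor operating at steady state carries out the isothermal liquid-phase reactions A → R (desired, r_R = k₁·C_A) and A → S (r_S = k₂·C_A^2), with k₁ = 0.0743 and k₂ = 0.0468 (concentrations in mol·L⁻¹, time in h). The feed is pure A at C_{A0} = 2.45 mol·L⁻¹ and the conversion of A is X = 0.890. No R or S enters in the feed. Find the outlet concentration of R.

1.86 mol·L⁻¹

Exit C_A = C_{A0}(1−X) = 2.45×0.110 = 0.2695 mol·L⁻¹.
Rates in a CSTR are evaluated at the outlet concentration: r_R = 0.0743×0.2695 = 0.02002, r_S = 0.0468×0.2695^2 = 0.003399.
Fraction of consumed A going to R: r_R/(r_R+r_S) = 0.8549.
C_R = 0.8549·C_{A0}·X = 0.8549×2.45×0.890 = 1.86 mol·L⁻¹.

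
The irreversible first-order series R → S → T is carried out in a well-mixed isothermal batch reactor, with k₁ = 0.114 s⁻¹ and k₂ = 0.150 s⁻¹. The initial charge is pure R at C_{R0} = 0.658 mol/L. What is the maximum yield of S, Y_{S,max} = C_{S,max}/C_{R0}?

For a first-order series the maximum intermediate yield is C_{S,max}/C_{R0} = (k₁/k₂)^[k₂/(k₂−k₁)].
= (0.114/0.150)^(0.150/(0.150−0.114)) = (0.7600)^(4.167) = 0.3187.

0.319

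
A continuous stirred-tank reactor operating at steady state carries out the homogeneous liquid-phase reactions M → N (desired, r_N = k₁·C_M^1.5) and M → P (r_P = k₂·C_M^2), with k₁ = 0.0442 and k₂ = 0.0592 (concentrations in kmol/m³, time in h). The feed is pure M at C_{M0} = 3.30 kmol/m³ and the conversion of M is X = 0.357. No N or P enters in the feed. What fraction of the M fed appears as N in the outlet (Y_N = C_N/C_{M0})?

0.121

Exit C_M = C_{M0}(1−X) = 3.30×0.643 = 2.122 kmol/m³.
Rates in a CSTR are evaluated at the outlet concentration: r_N = 0.0442×2.122^1.5 = 0.1366, r_P = 0.0592×2.122^2 = 0.2665.
Fraction of consumed M going to N: r_N/(r_N+r_P) = 0.3389.
C_N = 0.3389·C_{M0}·X = 0.3389×3.30×0.357 = 0.399 kmol/m³; Y_N = C_N/C_{M0} = 0.121.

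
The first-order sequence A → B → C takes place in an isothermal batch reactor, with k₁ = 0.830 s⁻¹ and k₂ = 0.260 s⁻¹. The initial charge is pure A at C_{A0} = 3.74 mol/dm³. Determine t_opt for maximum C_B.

2.04 s

The intermediate peaks when r₁ = r₂, i.e. k₁e^(−k₁t) = k₂e^(−k₂t), giving t_opt = ln(k₂/k₁)/(k₂−k₁).
= ln(0.260/0.830)/(0.260−0.830) = ln(0.3133)/-0.5700 = -1.161/-0.5700 = 2.04 s.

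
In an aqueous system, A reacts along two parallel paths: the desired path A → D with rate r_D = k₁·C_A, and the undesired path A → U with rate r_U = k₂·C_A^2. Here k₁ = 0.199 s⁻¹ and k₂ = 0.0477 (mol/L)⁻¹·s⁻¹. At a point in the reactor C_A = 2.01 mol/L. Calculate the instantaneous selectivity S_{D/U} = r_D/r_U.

2.08

S_{D/U} = r_D/r_U = (k₁·C_A)/(k₂·C_A^2) = (k₁/k₂)·C_A⁻¹.
= (0.199×2.010) / (0.0477×2.010^2) = 0.4000/0.1927 = 2.08.
The undesired path is higher order in A, so low C_A (CSTR or dilute feed) favours D.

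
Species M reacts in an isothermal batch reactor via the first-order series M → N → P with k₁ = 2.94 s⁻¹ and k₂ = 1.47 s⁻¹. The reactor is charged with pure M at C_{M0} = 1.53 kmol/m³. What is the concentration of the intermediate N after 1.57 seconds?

0.274 kmol/m³

For first-order series with pure M initially, C_N(t) = k₁C_{M0}/(k₂−k₁)·(e^(−k₁t) − e^(−k₂t)).
e^(−k₁t) = e^(−2.94×1.57) = e^(−4.616) = 0.009894; e^(−k₂t) = e^(−2.308) = 0.09947.
C_N = 2.94×1.53/(1.47−2.94) × (0.009894−0.09947) = (-3.060)×(-0.08958) = 0.2741 kmol/m³.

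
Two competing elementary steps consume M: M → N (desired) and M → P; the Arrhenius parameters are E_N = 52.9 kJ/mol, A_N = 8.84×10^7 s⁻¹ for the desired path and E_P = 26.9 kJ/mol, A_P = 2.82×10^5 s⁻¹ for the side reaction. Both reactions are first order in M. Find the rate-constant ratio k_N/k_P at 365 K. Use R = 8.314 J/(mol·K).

Since both paths have the same order in M, the concentration cancels and S_{N/P} = k_N/k_P = (A_N/A_P)·exp[(E_P−E_N)/(RT)].
(E_P−E_N)/(RT) = (26.9−52.9)×10³/(8.314×365) = -26000/3035 = -8.568.
k_N/k_P = (8.84×10^7/2.82×10^5)·exp(-8.568) = 313.5 × 1.901×10^-4 = 0.0596.

0.0596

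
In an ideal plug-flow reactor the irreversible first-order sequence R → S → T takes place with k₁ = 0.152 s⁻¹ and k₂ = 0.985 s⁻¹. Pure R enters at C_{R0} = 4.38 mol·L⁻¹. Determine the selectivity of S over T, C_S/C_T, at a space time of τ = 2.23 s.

0.617

The intermediate concentration in a first-order A→B→C sequence is C_S = k₁C_{R0}(e^(−k₁τ) − e^(−k₂τ))/(k₂−k₁).
e^(−k₁τ) = e^(−0.152×2.23) = e^(−0.3390) = 0.7125; e^(−k₂τ) = e^(−2.197) = 0.1112.
C_S = 0.152×4.38/(0.985−0.152) × (0.7125−0.1112) = 0.7992×0.6013 = 0.4806 mol·L⁻¹.
C_R = C_{R0}e^(−k₁τ) = 3.121 mol·L⁻¹, so C_T = C_{R0}−C_R−C_S = 0.7786 mol·L⁻¹; C_S/C_T = 0.617.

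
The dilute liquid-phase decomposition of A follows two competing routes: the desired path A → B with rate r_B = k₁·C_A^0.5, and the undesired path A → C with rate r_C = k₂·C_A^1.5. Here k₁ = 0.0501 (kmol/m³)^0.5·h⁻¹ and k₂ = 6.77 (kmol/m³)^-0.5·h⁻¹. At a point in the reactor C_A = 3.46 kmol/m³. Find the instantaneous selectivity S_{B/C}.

0.00214

S_{B/C} = r_B/r_C = (k₁·C_A^0.5)/(k₂·C_A^1.5) = (k₁/k₂)·C_A⁻¹.
= (0.0501×3.460^0.5) / (6.77×3.460^1.5) = 0.09319/43.57 = 0.00214.
The undesired path is higher order in A, so low C_A (CSTR or dilute feed) favours B.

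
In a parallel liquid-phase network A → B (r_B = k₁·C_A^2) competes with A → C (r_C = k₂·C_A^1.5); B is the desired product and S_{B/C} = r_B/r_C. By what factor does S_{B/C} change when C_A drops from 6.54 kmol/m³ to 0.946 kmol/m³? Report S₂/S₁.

0.380

S_{B/C} = (k₁/k₂)·C_A^0.5, so S₂/S₁ = (C_{A,2}/C_{A,1})^0.5.
= (0.946/6.54)^0.5 = (0.1446)^0.5 = 0.380.
Selectivity toward B falls as C_A falls — high-concentration operation is favoured.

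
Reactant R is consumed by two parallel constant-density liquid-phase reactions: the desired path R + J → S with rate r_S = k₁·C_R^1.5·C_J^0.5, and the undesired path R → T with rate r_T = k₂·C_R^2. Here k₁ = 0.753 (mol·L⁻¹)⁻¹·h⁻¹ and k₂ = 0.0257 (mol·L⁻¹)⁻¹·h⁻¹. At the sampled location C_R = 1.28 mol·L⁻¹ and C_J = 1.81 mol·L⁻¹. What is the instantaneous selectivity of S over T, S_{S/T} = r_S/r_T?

S_{S/T} = r_S/r_T = (k₁·C_R^1.5·C_J^0.5)/(k₂·C_R^2) = (k₁/k₂)·C_R^-0.5·C_J^0.5.
= (0.753×1.280^1.5×1.810^0.5) / (0.0257×1.280^2) = 1.467/0.04211 = 34.8.

34.8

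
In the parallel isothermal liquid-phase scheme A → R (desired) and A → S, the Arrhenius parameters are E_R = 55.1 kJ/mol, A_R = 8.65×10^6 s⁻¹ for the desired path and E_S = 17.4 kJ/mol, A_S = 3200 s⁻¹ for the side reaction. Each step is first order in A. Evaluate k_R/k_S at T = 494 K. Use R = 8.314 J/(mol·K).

0.279

Since both paths have the same order in A, the concentration cancels and S_{R/S} = k_R/k_S = (A_R/A_S)·exp[(E_S−E_R)/(RT)].
(E_S−E_R)/(RT) = (17.4−55.1)×10³/(8.314×494) = -37700/4107 = -9.179.
k_R/k_S = (8.65×10^6/3200)·exp(-9.179) = 2703 × 1.032×10^-4 = 0.279.
Since E_R > E_S, raising the temperature improves selectivity toward R.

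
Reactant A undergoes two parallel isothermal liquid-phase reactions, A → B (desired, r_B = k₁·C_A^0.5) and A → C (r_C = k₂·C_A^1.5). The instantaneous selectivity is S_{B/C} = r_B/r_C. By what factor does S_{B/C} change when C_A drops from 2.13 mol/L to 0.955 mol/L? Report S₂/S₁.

S_{B/C} = (k₁/k₂)·C_A⁻¹, so S₂/S₁ = (C_{A,2}/C_{A,1})⁻¹.
= 2.13/0.955 = 2.23.

2.23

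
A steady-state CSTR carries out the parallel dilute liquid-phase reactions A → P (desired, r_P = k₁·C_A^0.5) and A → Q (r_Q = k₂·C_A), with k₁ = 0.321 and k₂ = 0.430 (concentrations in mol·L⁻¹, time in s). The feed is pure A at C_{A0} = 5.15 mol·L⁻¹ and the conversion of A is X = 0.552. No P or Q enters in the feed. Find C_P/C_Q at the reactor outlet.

Exit C_A = C_{A0}(1−X) = 5.15×0.448 = 2.307 mol·L⁻¹.
In a CSTR the entire volume is at exit conditions, so r_P = 0.321×2.307^0.5 = 0.4876 and r_Q = 0.430×2.307 = 0.9921.
Overall selectivity = C_P/C_Q = r_Pτ/(r_Qτ) = r_P/r_Q = 0.491.

0.491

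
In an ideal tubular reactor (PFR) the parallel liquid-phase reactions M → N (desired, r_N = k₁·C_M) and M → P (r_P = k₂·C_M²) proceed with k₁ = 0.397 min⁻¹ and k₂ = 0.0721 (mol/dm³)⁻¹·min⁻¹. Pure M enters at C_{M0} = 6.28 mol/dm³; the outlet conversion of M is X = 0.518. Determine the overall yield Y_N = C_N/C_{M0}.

C_M = C_{M0}(1−X) = 3.027 mol/dm³.
Along a PFR/batch, dC_N/dC_M = −r_N/(r_N+r_P) = −k₁/(k₁+k₂·C_M).
Integrating from C_{M0} to C_M: C_N = (0.397/0.0721)·ln[(0.397+0.0721·6.28)/(0.397+0.0721·3.03)] = 5.506·ln(0.8498/0.6152) = 1.778 mol/dm³.
Y_N = C_N/C_{M0} = 1.778/6.28 = 0.283.

0.283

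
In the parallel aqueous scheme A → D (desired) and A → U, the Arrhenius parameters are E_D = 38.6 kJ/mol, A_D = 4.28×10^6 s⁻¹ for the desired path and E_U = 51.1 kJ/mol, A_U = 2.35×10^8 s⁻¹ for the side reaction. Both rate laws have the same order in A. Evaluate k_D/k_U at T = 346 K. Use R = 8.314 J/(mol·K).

k_D/k_U = (A_D/A_U)·exp[−(E_D−E_U)/(RT)] = (A_D/A_U)·exp[(E_U−E_D)/(RT)].
(E_U−E_D)/(RT) = (51.1−38.6)×10³/(8.314×346) = 12500/2877 = 4.345.
k_D/k_U = (4.28×10^6/2.35×10^8)·exp(4.345) = 0.01821 × 77.12 = 1.40.
Since E_D < E_U, lowering the temperature improves selectivity toward D.

1.40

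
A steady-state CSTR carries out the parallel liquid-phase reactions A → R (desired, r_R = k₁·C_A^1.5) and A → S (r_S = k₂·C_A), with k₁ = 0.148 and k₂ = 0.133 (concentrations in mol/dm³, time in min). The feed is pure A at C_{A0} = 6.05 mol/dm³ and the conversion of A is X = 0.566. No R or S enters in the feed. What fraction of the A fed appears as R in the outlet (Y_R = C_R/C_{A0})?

Exit C_A = C_{A0}(1−X) = 6.05×0.434 = 2.626 mol/dm³.
In a CSTR the entire volume is at exit conditions, so r_R = 0.148×2.626^1.5 = 0.6297 and r_S = 0.133×2.626 = 0.3492.
Fraction of consumed A going to R: r_R/(r_R+r_S) = 0.6433.
C_R = 0.6433·C_{A0}·X = 0.6433×6.05×0.566 = 2.20 mol/dm³; Y_R = C_R/C_{A0} = 0.364.

0.364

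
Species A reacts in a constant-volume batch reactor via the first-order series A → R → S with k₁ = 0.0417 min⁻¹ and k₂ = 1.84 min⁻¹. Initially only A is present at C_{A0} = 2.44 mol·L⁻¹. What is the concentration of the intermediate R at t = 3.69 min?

Solving the coupled first-order balances gives C_R(t) = [k₁/(k₂−k₁)]·C_{A0}·(e^(−k₁t) − e^(−k₂t)).
e^(−k₁t) = e^(−0.0417×3.69) = e^(−0.1539) = 0.8574; e^(−k₂t) = e^(−6.790) = 0.001125.
C_R = 0.0417×2.44/(1.84−0.0417) × (0.8574−0.001125) = 0.05658×0.8563 = 0.04845 mol·L⁻¹.

0.0484 mol·L⁻¹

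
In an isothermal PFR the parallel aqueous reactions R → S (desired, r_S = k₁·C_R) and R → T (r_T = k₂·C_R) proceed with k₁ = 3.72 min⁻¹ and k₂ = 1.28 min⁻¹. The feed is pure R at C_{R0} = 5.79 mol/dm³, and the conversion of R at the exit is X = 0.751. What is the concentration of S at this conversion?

C_R = C_{R0}(1−X) = 1.442 mol/dm³.
Both paths are first order in R, so the instantaneous fraction to S is constant: dC_S/d(−C_R) = k₁/(k₁+k₂) = 0.7440.
C_S = 0.7440·(C_{R0}−C_R) = 0.7440×4.348 = 3.24 mol/dm³.

3.24 mol/dm³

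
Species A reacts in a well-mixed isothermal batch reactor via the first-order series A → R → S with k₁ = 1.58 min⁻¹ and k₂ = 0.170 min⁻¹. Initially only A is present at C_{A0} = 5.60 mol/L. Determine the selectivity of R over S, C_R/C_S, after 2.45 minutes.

Solving the coupled first-order balances gives C_R(t) = [k₁/(k₂−k₁)]·C_{A0}·(e^(−k₁t) − e^(−k₂t)).
e^(−k₁t) = e^(−1.58×2.45) = e^(−3.871) = 0.02084; e^(−k₂t) = e^(−0.4165) = 0.6594.
C_R = 1.58×5.60/(0.170−1.58) × (0.02084−0.6594) = (-6.275)×(-0.6385) = 4.007 mol/L.
C_A = C_{A0}e^(−k₁t) = 0.1167 mol/L, so C_S = C_{A0}−C_A−C_R = 1.477 mol/L; C_R/C_S = 2.71.

2.71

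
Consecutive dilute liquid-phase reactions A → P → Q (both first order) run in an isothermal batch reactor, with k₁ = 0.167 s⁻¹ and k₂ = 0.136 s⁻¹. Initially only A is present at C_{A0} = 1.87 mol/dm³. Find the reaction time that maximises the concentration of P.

6.62 s

For first-order series the maximum of C_P occurs at t_opt = ln(k₂/k₁)/(k₂−k₁).
= ln(0.136/0.167)/(0.136−0.167) = ln(0.8144)/-0.03100 = -0.2053/-0.03100 = 6.62 s.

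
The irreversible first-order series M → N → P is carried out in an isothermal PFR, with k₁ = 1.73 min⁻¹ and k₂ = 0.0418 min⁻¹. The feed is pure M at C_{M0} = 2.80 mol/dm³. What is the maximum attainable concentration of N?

2.55 mol/dm³

For a first-order series the maximum intermediate yield is C_{N,max}/C_{M0} = (k₁/k₂)^[k₂/(k₂−k₁)].
= (1.73/0.0418)^(0.0418/(0.0418−1.73)) = (41.39)^(-0.02476) = 0.9119.
C_{N,max} = 0.9119×2.80 = 2.55 mol/dm³.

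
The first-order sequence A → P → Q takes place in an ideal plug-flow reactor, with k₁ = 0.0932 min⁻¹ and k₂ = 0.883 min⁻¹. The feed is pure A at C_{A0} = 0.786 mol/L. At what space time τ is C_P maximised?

2.85 min

Setting dC_P/dτ = 0 gives τ_opt = ln(k₂/k₁)/(k₂−k₁).
= ln(0.883/0.0932)/(0.883−0.0932) = ln(9.474)/0.7898 = 2.249/0.7898 = 2.85 min.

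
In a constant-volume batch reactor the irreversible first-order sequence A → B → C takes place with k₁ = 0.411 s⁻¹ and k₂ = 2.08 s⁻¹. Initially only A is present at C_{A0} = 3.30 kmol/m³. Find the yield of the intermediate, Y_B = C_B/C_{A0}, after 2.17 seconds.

0.0982

For first-order series with pure A initially, C_B(t) = k₁C_{A0}/(k₂−k₁)·(e^(−k₁t) − e^(−k₂t)).
e^(−k₁t) = e^(−0.411×2.17) = e^(−0.8919) = 0.4099; e^(−k₂t) = e^(−4.514) = 0.01096.
C_B = 0.411×3.30/(2.08−0.411) × (0.4099−0.01096) = 0.8126×0.3989 = 0.3242 kmol/m³.
Y_B = C_B/C_{A0} = 0.3242/3.30 = 0.0982.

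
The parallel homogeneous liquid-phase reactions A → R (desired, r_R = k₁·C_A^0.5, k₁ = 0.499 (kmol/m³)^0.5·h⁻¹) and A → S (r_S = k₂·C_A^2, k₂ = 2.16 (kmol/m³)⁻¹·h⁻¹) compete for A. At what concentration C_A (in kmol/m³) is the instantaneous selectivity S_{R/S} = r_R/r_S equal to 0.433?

S_{R/S} = (k₁/k₂)·C_A^-1.5 ⇒ C_A = (S·k₂/k₁)^(1/(-1.5)).
= (0.433×2.16/0.499)^(-0.6667) = (1.874)^(-0.6667) = 0.658 kmol/m³.

0.658 kmol/m³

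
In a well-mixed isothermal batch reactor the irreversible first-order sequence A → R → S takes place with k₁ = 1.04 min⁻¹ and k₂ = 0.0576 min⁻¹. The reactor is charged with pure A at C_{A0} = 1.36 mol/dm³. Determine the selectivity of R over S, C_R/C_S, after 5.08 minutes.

3.73

For first-order series with pure A initially, C_R(t) = k₁C_{A0}/(k₂−k₁)·(e^(−k₁t) − e^(−k₂t)).
e^(−k₁t) = e^(−1.04×5.08) = e^(−5.283) = 0.005076; e^(−k₂t) = e^(−0.2926) = 0.7463.
C_R = 1.04×1.36/(0.0576−1.04) × (0.005076−0.7463) = (-1.440)×(-0.7412) = 1.067 mol/dm³.
C_A = C_{A0}e^(−k₁t) = 0.006904 mol/dm³, so C_S = C_{A0}−C_A−C_R = 0.2859 mol/dm³; C_R/C_S = 3.73.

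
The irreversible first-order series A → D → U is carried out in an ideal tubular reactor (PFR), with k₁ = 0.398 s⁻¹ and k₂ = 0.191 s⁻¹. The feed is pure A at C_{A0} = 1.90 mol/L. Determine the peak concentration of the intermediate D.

Evaluating C_D at τ_opt = ln(k₂/k₁)/(k₂−k₁) gives C_{D,max}/C_{A0} = (k₁/k₂)^[k₂/(k₂−k₁)].
= (0.398/0.191)^(0.191/(0.191−0.398)) = (2.084)^(-0.9227) = 0.5079.
C_{D,max} = 0.5079×1.90 = 0.965 mol/L.

0.965 mol/L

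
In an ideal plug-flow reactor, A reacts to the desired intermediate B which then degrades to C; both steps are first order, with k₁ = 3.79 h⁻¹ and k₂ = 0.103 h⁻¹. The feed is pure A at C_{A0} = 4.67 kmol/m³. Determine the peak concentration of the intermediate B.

Evaluating C_B at τ_opt = ln(k₂/k₁)/(k₂−k₁) gives C_{B,max}/C_{A0} = (k₁/k₂)^[k₂/(k₂−k₁)].
= (3.79/0.103)^(0.103/(0.103−3.79)) = (36.80)^(-0.02794) = 0.9042.
C_{B,max} = 0.9042×4.67 = 4.22 kmol/m³.

4.22 kmol/m³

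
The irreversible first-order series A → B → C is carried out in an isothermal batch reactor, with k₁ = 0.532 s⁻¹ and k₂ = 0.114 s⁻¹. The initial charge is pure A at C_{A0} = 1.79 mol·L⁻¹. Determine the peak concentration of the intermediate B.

1.18 mol·L⁻¹

At the optimum, C_{B,max}/C_{A0} = (k₁/k₂)^[k₂/(k₂−k₁)].
= (0.532/0.114)^(0.114/(0.114−0.532)) = (4.667)^(-0.2727) = 0.6570.
C_{B,max} = 0.6570×1.79 = 1.18 mol·L⁻¹.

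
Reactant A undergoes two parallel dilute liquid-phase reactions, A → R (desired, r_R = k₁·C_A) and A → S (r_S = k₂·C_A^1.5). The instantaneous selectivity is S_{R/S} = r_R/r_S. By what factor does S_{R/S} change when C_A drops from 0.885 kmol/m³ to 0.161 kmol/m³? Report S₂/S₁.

S_{R/S} = (k₁/k₂)·C_A^-0.5, so S₂/S₁ = (C_{A,2}/C_{A,1})^-0.5.
= (0.161/0.885)^(-0.5) = (0.1819)^(-0.5) = 2.34.
Selectivity toward R rises as C_A falls — low-concentration operation is favoured.

2.34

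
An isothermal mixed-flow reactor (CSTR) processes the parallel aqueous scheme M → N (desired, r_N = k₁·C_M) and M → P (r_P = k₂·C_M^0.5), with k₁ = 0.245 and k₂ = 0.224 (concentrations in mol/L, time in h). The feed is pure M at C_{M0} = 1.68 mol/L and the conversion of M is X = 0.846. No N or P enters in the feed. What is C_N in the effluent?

0.508 mol/L

Exit C_M = C_{M0}(1−X) = 1.68×0.154 = 0.2587 mol/L.
A CSTR operates uniformly at the exit composition, giving r_N = 0.06339 and r_P = 0.1139 (each k·C_M^n at C_M = 0.2587).
Fraction of consumed M going to N: r_N/(r_N+r_P) = 0.3575.
C_N = 0.3575·C_{M0}·X = 0.3575×1.68×0.846 = 0.508 mol/L.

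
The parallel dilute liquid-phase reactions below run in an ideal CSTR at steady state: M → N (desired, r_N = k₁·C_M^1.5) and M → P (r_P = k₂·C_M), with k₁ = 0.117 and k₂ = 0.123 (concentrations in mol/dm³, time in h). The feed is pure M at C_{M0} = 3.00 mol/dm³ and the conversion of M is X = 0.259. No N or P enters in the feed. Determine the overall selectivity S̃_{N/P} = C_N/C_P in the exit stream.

1.42

Exit C_M = C_{M0}(1−X) = 3.00×0.741 = 2.223 mol/dm³.
Rates in a CSTR are evaluated at the outlet concentration: r_N = 0.117×2.223^1.5 = 0.3878, r_P = 0.123×2.223 = 0.2734.
Overall selectivity = C_N/C_P = r_Nτ/(r_Pτ) = r_N/r_P = 1.42.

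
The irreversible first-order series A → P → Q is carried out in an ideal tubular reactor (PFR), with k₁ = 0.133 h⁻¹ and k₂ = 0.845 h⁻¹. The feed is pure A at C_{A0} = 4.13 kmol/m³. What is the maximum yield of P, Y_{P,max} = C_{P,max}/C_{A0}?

0.111

For a first-order series the maximum intermediate yield is C_{P,max}/C_{A0} = (k₁/k₂)^[k₂/(k₂−k₁)].
= (0.133/0.845)^(0.845/(0.845−0.133)) = (0.1574)^(1.187) = 0.1114.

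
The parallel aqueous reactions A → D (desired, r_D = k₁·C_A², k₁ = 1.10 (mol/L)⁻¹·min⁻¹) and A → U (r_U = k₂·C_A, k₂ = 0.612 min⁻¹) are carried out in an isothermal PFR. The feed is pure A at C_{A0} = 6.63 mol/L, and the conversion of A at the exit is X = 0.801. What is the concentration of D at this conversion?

4.56 mol/L

C_A = C_{A0}(1−X) = 1.319 mol/L.
Along a PFR/batch, dC_U/dC_A = −r_U/(r_D+r_U) = −k₂/(k₂+k₁·C_A).
Integrating from C_{A0} to C_A: C_U = (0.612/1.10)·ln[(0.612+1.10·6.63)/(0.612+1.10·1.32)] = 0.5564·ln(7.905/2.063) = 0.7473 mol/L.
Then C_D = (C_{A0}−C_A) − C_U = 5.311 − 0.7473 = 4.563 mol/L.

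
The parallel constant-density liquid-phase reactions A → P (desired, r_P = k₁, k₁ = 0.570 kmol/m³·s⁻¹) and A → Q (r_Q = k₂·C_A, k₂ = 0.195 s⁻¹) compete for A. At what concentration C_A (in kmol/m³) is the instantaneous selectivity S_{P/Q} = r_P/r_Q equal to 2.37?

1.23 kmol/m³

S_{P/Q} = (k₁/k₂)·C_A⁻¹ ⇒ C_A = (S·k₂/k₁)^(-1).
= (2.37×0.195/0.570)^(-1) = (0.8108)^(-1) = 1.23 kmol/m³.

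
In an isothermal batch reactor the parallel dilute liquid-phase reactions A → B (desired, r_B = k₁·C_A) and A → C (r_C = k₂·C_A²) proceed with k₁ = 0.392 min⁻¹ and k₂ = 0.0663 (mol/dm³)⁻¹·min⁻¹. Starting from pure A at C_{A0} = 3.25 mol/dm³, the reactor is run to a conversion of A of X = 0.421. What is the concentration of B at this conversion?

0.956 mol/dm³

C_A = C_{A0}(1−X) = 1.882 mol/dm³.
Along a PFR/batch, dC_B/dC_A = −r_B/(r_B+r_C) = −k₁/(k₁+k₂·C_A).
Integrating from C_{A0} to C_A: C_B = (0.392/0.0663)·ln[(0.392+0.0663·3.25)/(0.392+0.0663·1.88)] = 5.913·ln(0.6075/0.5168) = 0.9562 mol/dm³.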